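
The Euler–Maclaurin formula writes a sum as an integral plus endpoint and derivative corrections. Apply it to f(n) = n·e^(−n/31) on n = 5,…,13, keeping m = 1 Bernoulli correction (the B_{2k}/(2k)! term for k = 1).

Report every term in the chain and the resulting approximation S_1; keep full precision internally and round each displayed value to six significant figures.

∫_5^13 x·e^(−x/31) dx evaluates to 52.9759.
Endpoint term: (f(5) + f(13))/2 = (4.25522 + 8.54712)/2 = 6.40117.
Integral + boundary = 59.3771.
Order-1 term: 1/12 · (0.381757 − 0.713780) = -0.0276685.

S_1 ≈ 59.3494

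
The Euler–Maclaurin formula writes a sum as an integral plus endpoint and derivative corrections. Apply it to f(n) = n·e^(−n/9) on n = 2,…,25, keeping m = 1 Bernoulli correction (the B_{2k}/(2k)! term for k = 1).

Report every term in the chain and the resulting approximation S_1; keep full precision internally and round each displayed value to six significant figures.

S_1 ≈ 61.7638

∫_2^25 x·e^(−x/9) dx evaluates to 60.2470.
½[f(2) + f(25)] = ½[1.60147 + 1.55441] = 1.57794.
Running total after boundary: 61.8249.
Order-1 term: 1/12 · (-0.110536 − 0.622796) = -0.0611110.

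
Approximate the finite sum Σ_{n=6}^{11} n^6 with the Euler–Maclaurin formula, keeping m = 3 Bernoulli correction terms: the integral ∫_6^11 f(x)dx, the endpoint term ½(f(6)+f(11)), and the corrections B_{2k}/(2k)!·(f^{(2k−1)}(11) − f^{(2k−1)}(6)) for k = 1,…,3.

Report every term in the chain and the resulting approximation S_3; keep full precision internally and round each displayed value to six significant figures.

S_3 ≈ 3.72945e+06

∫_6^11 x^6 dx evaluates to 2.74389e+06.
½[f(6) + f(11)] = ½[46656.0 + 1.77156e+06] = 909108.
So far: 3.65300e+06.
k=1: B_{2}/(2)! × [f^{(1)}(11) − f^{(1)}(6)] = 1/12 × (966306 − 46656.0) = 76637.5.
Partial sum through k=1: 3.72964e+06.
k=2: B_{4}/(4)! × [f^{(3)}(11) − f^{(3)}(6)] = −1/720 × (159720 − 25920.0) = -185.833.
Partial sum through k=2: 3.72945e+06.
k=3: B_{6}/(6)! × [f^{(5)}(11) − f^{(5)}(6)] = 1/30240 × (7920.00 − 4320.00) = 0.119048.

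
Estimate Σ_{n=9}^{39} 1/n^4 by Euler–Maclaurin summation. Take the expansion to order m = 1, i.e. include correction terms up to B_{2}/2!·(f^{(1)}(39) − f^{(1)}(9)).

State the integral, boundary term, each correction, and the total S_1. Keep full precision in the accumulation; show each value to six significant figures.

S_1 ≈ 0.000533693

Integral: ∫_9^39 1/x^4 dx = 0.000451628.
½[f(9) + f(39)] = ½[0.000152416 + 4.32257e-07] = 7.64240e-05.
Running total after boundary: 0.000528052.
k=1: B_{2}/(2)! × [f^{(1)}(39) − f^{(1)}(9)] = 1/12 × (-4.43340e-08 − (-6.77404e-05)) = 5.64133e-06.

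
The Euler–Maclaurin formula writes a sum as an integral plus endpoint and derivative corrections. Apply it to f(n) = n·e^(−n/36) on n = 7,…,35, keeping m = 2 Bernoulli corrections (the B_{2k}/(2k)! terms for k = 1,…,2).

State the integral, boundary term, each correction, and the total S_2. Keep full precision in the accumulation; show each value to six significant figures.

∫_7^35 x·e^(−x/36) dx evaluates to 307.670.
Endpoint term: (f(7) + f(35))/2 = (5.76304 + 13.2385)/2 = 9.50075.
Running total after boundary: 317.171.
Correction k=1: B_{2}/2! · (f^{(1)}(35) − f^{(1)}(7)) = 1/12 · (0.0105067 − 0.663207) = -0.0543917.
Partial sum through k=1: 317.117.
Correction k=2: B_{4}/4! · (f^{(3)}(35) − f^{(3)}(7)) = −1/720 · (0.000591813 − 0.00178225) = 1.65338e-06.

S_2 ≈ 317.117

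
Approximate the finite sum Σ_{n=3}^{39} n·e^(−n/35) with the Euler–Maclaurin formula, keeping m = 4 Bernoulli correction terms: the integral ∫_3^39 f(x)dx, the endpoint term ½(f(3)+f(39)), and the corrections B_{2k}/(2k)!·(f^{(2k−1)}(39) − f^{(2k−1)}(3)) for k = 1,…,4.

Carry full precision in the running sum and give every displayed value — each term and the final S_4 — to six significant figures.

Integral: ∫_3^39 x·e^(−x/35) dx = 370.842.
½[f(3) + f(39)] = ½[2.75357 + 12.7978] = 7.77570.
Integral + boundary = 378.617.
Correction k=1: B_{2}/2! · (f^{(1)}(39) − f^{(1)}(3)) = 1/12 · (-0.0375028 − 0.839183) = -0.0730572.
Partial sum through k=1: 378.544.
Correction k=2: B_{4}/4! · (f^{(3)}(39) − f^{(3)}(3)) = −1/720 · (0.000505140 − 0.00218359) = 2.33118e-06.
Partial sum through k=2: 378.544.
Correction k=3: B_{6}/6! · (f^{(5)}(39) − f^{(5)}(3)) = 1/30240 · (8.49710e-07 − 3.00582e-06) = -7.12999e-11.
Partial sum through k=3: 378.544.
Correction k=4: B_{8}/8! · (f^{(7)}(39) − f^{(7)}(3)) = −1/1209600 · (1.05066e-09 − 3.45234e-09) = 1.98552e-15.

S_4 ≈ 378.544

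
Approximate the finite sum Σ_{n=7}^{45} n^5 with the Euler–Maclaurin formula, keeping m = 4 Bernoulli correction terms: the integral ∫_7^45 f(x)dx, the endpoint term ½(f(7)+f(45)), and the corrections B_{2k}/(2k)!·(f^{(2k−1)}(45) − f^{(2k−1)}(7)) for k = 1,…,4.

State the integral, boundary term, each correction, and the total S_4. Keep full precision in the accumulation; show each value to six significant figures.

S_4 ≈ 1.47792e+09

Integral: ∫_7^45 x^5 dx = 1.38394e+09.
½[f(7) + f(45)] = ½[16807.0 + 1.84528e+08] = 9.22725e+07.
So far: 1.47621e+09.
Correction k=1: B_{2}/2! · (f^{(1)}(45) − f^{(1)}(7)) = 1/12 · (2.05031e+07 − 12005.0) = 1.70759e+06.
Partial sum through k=1: 1.47792e+09.
Correction k=2: B_{4}/4! · (f^{(3)}(45) − f^{(3)}(7)) = −1/720 · (121500 − 2940.00) = -164.667.
Partial sum through k=2: 1.47792e+09.
Correction k=3: B_{6}/6! · (f^{(5)}(45) − f^{(5)}(7)) = 1/30240 · (120.000 − 120.000) = 0.00000.
Partial sum through k=3: 1.47792e+09.
Correction k=4: B_{8}/8! · (f^{(7)}(45) − f^{(7)}(7)) = −1/1209600 · (0.00000 − 0.00000) = 0.00000.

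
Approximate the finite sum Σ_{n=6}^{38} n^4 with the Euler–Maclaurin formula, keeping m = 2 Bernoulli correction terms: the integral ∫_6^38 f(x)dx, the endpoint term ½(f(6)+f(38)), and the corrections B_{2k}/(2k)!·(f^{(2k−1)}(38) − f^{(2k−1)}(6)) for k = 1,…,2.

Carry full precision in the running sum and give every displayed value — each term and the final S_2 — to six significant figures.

Integral: ∫_6^38 x^4 dx = 1.58455e+07.
½[f(6) + f(38)] = ½[1296.00 + 2.08514e+06] = 1.04322e+06.
So far: 1.68887e+07.
Order-1 term: 1/12 · (219488 − 864.000) = 18218.7.
After k=1: 1.69069e+07.
Order-2 term: −1/720 · (912.000 − 144.000) = -1.06667.

S_2 ≈ 1.69069e+07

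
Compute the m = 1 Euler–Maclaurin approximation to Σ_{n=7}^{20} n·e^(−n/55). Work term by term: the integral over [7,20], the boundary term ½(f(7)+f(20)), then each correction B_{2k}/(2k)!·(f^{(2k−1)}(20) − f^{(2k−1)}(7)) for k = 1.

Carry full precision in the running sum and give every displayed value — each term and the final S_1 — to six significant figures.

S_1 ≈ 145.020

Integral: ∫_7^20 x·e^(−x/55) dx = 135.014.
½[f(7) + f(20)] = ½[6.16345 + 13.9029] = 10.0332.
So far: 145.047.
Order-1 term: 1/12 · (0.442364 − 0.768431) = -0.0271722.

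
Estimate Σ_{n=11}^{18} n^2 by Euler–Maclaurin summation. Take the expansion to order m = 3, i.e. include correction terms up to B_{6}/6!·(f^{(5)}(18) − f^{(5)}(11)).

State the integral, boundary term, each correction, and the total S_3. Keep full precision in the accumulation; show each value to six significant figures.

S_3 ≈ 1724.00

The integral term ∫_11^18 x^2 dx = 1500.33.
½[f(11) + f(18)] = ½[121.000 + 324.000] = 222.500.
So far: 1722.83.
k=1: B_{2}/(2)! × [f^{(1)}(18) − f^{(1)}(11)] = 1/12 × (36.0000 − 22.0000) = 1.16667.
Running total after k=1: 1724.00.
k=2: B_{4}/(4)! × [f^{(3)}(18) − f^{(3)}(11)] = −1/720 × (0.00000 − 0.00000) = 0.00000.
Running total after k=2: 1724.00.
k=3: B_{6}/(6)! × [f^{(5)}(18) − f^{(5)}(11)] = 1/30240 × (0.00000 − 0.00000) = 0.00000.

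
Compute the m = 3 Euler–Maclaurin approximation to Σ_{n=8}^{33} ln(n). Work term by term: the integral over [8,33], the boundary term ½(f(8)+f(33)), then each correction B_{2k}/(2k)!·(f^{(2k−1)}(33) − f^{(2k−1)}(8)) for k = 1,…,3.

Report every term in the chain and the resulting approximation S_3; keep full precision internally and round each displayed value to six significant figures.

Integral: ∫_8^33 ln(x) dx = 73.7492.
Endpoint term: (f(8) + f(33))/2 = (2.07944 + 3.49651)/2 = 2.78797.
Integral + boundary = 76.5372.
k=1: B_{2}/(2)! × [f^{(1)}(33) − f^{(1)}(8)] = 1/12 × (0.0303030 − 0.125000) = -0.00789141.
After k=1: 76.5293.
k=2: B_{4}/(4)! × [f^{(3)}(33) − f^{(3)}(8)] = −1/720 × (5.56529e-05 − 0.00390625) = 5.34805e-06.
After k=2: 76.5293.
k=3: B_{6}/(6)! × [f^{(5)}(33) − f^{(5)}(8)] = 1/30240 × (6.13256e-07 − 0.000732422) = -2.42000e-08.

S_3 ≈ 76.5293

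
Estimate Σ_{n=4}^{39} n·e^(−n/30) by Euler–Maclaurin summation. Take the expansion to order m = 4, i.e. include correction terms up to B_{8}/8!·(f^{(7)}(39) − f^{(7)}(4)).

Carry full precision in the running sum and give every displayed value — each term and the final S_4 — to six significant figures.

∫_4^39 x·e^(−x/30) dx evaluates to 328.536.
½[f(4) + f(39)] = ½[3.50069 + 10.6287] = 7.06472.
So far: 335.601.
Order-1 term: 1/12 · (-0.0817595 − 0.758484) = -0.0700203.
Running total after k=1: 335.531.
Order-2 term: −1/720 · (0.000514782 − 0.00278759) = 3.15668e-06.
Running total after k=2: 335.531.
Order-3 term: 1/30240 · (1.24490e-06 − 5.25824e-06) = -1.32716e-10.
Running total after k=3: 335.531.
Order-4 term: −1/1209600 · (2.13091e-09 − 8.24352e-09) = 5.05341e-15.

S_4 ≈ 335.531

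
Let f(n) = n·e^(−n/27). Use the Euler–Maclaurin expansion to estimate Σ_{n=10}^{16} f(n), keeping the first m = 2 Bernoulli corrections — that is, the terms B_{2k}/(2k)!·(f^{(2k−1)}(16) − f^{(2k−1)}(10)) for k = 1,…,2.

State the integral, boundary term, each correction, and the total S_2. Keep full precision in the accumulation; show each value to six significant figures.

S_2 ≈ 55.7385

The integral term ∫_10^16 x·e^(−x/27) dx = 47.8805.
Endpoint term: (f(10) + f(16))/2 = (6.90479 + 8.84627)/2 = 7.87553.
Running total after boundary: 55.7560.
Correction k=1: B_{2}/2! · (f^{(1)}(16) − f^{(1)}(10)) = 1/12 · (0.225252 − 0.434746) = -0.0174578.
Partial sum through k=1: 55.7385.
Correction k=2: B_{4}/4! · (f^{(3)}(16) − f^{(3)}(10)) = −1/720 · (0.00182584 − 0.00249068) = 9.23385e-07.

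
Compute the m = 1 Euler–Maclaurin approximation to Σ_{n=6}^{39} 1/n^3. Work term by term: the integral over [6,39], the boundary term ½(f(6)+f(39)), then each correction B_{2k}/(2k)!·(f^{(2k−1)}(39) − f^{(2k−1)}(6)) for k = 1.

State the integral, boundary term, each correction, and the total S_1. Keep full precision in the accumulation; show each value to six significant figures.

S_1 ≈ 0.0160762

Integral: ∫_6^39 1/x^3 dx = 0.0135602.
Boundary: ½(f(6) + f(39)) = ½(0.00462963 + 1.68580e-05) = 0.00232324.
Running total after boundary: 0.0158834.
Order-1 term: 1/12 · (-1.29677e-06 − (-0.00231481)) = 0.000192793.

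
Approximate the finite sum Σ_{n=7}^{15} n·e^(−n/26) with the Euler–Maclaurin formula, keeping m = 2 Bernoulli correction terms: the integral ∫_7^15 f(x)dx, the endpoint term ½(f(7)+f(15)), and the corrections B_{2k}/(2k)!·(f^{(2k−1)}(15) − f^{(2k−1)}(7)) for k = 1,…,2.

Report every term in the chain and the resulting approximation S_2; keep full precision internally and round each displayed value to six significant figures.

S_2 ≈ 63.6520

Integral: ∫_7^15 x·e^(−x/26) dx = 56.7927.
½[f(7) + f(15)] = ½[5.34777 + 8.42436] = 6.88606.
Running total after boundary: 63.6787.
k=1: B_{2}/(2)! × [f^{(1)}(15) − f^{(1)}(7)] = 1/12 × (0.237610 − 0.558284) = -0.0267228.
Partial sum through k=1: 63.6520.
k=2: B_{4}/(4)! × [f^{(3)}(15) − f^{(3)}(7)] = −1/720 × (0.00201310 − 0.00308612) = 1.49030e-06.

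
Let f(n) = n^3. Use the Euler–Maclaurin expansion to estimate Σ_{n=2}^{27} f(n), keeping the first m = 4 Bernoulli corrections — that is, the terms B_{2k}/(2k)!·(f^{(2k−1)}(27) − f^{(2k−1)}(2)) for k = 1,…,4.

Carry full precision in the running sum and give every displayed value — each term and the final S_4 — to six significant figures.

Integral: ∫_2^27 x^3 dx = 132856.
Endpoint term: (f(2) + f(27))/2 = (8.00000 + 19683.0)/2 = 9845.50.
So far: 142702.
Correction k=1: B_{2}/2! · (f^{(1)}(27) − f^{(1)}(2)) = 1/12 · (2187.00 − 12.0000) = 181.250.
After k=1: 142883.
Correction k=2: B_{4}/4! · (f^{(3)}(27) − f^{(3)}(2)) = −1/720 · (6.00000 − 6.00000) = 0.00000.
After k=2: 142883.
Correction k=3: B_{6}/6! · (f^{(5)}(27) − f^{(5)}(2)) = 1/30240 · (0.00000 − 0.00000) = 0.00000.
After k=3: 142883.
Correction k=4: B_{8}/8! · (f^{(7)}(27) − f^{(7)}(2)) = −1/1209600 · (0.00000 − 0.00000) = 0.00000.

S_4 ≈ 142883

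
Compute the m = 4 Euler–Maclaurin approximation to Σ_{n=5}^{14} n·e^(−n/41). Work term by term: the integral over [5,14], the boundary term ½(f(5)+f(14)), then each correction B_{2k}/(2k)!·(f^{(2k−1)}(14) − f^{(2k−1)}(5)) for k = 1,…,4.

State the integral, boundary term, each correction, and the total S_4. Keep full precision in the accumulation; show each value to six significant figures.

The integral term ∫_5^14 x·e^(−x/41) dx = 66.7763.
Endpoint term: (f(5) + f(14))/2 = (4.42596 + 9.95021)/2 = 7.18809.
Running total after boundary: 73.9644.
k=1: B_{2}/(2)! × [f^{(1)}(14) − f^{(1)}(5)] = 1/12 × (0.468041 − 0.777241) = -0.0257667.
Running total after k=1: 73.9386.
k=2: B_{4}/(4)! × [f^{(3)}(14) − f^{(3)}(5)] = −1/720 × (0.00112403 − 0.00151554) = 5.43760e-07.
Running total after k=2: 73.9386.
k=3: B_{6}/(6)! × [f^{(5)}(14) − f^{(5)}(5)] = 1/30240 × (1.17171e-06 − 1.52809e-06) = -1.17851e-11.
Running total after k=3: 73.9386.
k=4: B_{8}/(8)! × [f^{(7)}(14) − f^{(7)}(5)] = −1/1209600 × (9.96277e-10 − 1.28174e-09) = 2.35997e-16.

S_4 ≈ 73.9386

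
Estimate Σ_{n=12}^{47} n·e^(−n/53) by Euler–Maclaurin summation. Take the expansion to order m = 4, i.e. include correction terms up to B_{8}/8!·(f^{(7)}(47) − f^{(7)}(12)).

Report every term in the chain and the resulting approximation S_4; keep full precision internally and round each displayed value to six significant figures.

∫_12^47 x·e^(−x/53) dx evaluates to 563.531.
½[f(12) + f(47)] = ½[9.56864 + 19.3628] = 14.4657.
So far: 577.996.
k=1: B_{2}/(2)! × [f^{(1)}(47) − f^{(1)}(12)] = 1/12 × (0.0466387 − 0.616847) = -0.0475173.
Running total after k=1: 577.949.
k=2: B_{4}/(4)! × [f^{(3)}(47) − f^{(3)}(12)] = −1/720 × (0.000309928 − 0.000787334) = 6.63063e-07.
Running total after k=2: 577.949.
k=3: B_{6}/(6)! × [f^{(5)}(47) − f^{(5)}(12)] = 1/30240 × (2.14757e-07 − 4.82403e-07) = -8.85073e-12.
Running total after k=3: 577.949.
k=4: B_{8}/(8)! × [f^{(7)}(47) − f^{(7)}(12)] = −1/1209600 × (1.13628e-10 − 2.43687e-10) = 1.07523e-16.

S_4 ≈ 577.949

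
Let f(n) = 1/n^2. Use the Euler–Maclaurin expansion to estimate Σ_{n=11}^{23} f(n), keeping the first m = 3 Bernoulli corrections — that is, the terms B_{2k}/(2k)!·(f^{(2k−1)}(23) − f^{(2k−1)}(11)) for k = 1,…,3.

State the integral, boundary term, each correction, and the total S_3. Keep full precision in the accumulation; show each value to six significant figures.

S_3 ≈ 0.0526196

The integral term ∫_11^23 1/x^2 dx = 0.0474308.
½[f(11) + f(23)] = ½[0.00826446 + 0.00189036] = 0.00507741.
Running total after boundary: 0.0525082.
Order-1 term: 1/12 · (-0.000164379 − (-0.00150263)) = 0.000111521.
Running total after k=1: 0.0526198.
Order-2 term: −1/720 · (-3.72883e-06 − (-0.000149021)) = -2.01795e-07.
Running total after k=2: 0.0526196.
Order-3 term: 1/30240 · (-2.11465e-07 − (-3.69474e-05)) = 1.21481e-09.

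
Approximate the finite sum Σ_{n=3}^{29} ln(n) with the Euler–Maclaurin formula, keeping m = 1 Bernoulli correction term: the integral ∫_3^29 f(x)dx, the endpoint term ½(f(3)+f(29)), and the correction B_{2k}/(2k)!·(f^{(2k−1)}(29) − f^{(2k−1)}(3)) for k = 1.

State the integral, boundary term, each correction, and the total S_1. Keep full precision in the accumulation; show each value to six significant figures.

S_1 ≈ 70.5638

Integral: ∫_3^29 ln(x) dx = 68.3557.
Boundary: ½(f(3) + f(29)) = ½(1.09861 + 3.36730) = 2.23295.
Integral + boundary = 70.5887.
k=1: B_{2}/(2)! × [f^{(1)}(29) − f^{(1)}(3)] = 1/12 × (0.0344828 − 0.333333) = -0.0249042.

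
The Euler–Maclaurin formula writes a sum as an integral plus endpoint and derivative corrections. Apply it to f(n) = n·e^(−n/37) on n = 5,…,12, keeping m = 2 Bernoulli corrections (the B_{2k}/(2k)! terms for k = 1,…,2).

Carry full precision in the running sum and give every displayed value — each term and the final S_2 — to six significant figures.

S_2 ≈ 53.2434

∫_5^12 x·e^(−x/37) dx evaluates to 46.7436.
½[f(5) + f(12)] = ½[4.36799 + 8.67619] = 6.52209.
Running total after boundary: 53.2657.
k=1: B_{2}/(2)! × [f^{(1)}(12) − f^{(1)}(5)] = 1/12 × (0.488524 − 0.755544) = -0.0222517.
Running total after k=1: 53.2434.
k=2: B_{4}/(4)! × [f^{(3)}(12) − f^{(3)}(5)] = −1/720 × (0.00141312 − 0.00182815) = 5.76439e-07.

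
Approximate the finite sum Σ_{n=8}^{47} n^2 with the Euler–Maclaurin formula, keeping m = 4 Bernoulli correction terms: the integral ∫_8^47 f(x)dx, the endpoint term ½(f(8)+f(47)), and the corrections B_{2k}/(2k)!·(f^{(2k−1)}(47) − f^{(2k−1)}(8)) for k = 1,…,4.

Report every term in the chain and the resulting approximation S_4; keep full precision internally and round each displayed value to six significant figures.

S_4 ≈ 35580.0

The integral term ∫_8^47 x^2 dx = 34437.0.
Endpoint term: (f(8) + f(47))/2 = (64.0000 + 2209.00)/2 = 1136.50.
Running total after boundary: 35573.5.
Correction k=1: B_{2}/2! · (f^{(1)}(47) − f^{(1)}(8)) = 1/12 · (94.0000 − 16.0000) = 6.50000.
Running total after k=1: 35580.0.
Correction k=2: B_{4}/4! · (f^{(3)}(47) − f^{(3)}(8)) = −1/720 · (0.00000 − 0.00000) = 0.00000.
Running total after k=2: 35580.0.
Correction k=3: B_{6}/6! · (f^{(5)}(47) − f^{(5)}(8)) = 1/30240 · (0.00000 − 0.00000) = 0.00000.
Running total after k=3: 35580.0.
Correction k=4: B_{8}/8! · (f^{(7)}(47) − f^{(7)}(8)) = −1/1209600 · (0.00000 − 0.00000) = 0.00000.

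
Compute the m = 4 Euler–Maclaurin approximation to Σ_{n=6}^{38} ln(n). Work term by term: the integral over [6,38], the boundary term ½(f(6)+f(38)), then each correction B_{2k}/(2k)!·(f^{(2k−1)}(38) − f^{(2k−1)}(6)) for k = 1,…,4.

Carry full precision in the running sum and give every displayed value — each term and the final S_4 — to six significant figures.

∫_6^38 ln(x) dx evaluates to 95.4777.
½[f(6) + f(38)] = ½[1.79176 + 3.63759] = 2.71467.
Integral + boundary = 98.1924.
Order-1 term: 1/12 · (0.0263158 − 0.166667) = -0.0116959.
After k=1: 98.1807.
Order-2 term: −1/720 · (3.64485e-05 − 0.00925926) = 1.28095e-05.
After k=2: 98.1807.
Order-3 term: 1/30240 · (3.02896e-07 − 0.00308642) = -1.02054e-07.
After k=3: 98.1807.
Order-4 term: −1/1209600 · (6.29285e-09 − 0.00257202) = 2.12633e-09.

S_4 ≈ 98.1807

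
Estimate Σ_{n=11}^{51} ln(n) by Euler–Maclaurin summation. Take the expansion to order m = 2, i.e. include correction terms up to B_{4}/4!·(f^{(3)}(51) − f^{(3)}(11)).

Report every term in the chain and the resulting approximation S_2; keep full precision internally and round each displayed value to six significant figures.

∫_11^51 ln(x) dx evaluates to 134.146.
Endpoint term: (f(11) + f(51))/2 = (2.39790 + 3.93183)/2 = 3.16486.
So far: 137.311.
Correction k=1: B_{2}/2! · (f^{(1)}(51) − f^{(1)}(11)) = 1/12 · (0.0196078 − 0.0909091) = -0.00594177.
After k=1: 137.305.
Correction k=2: B_{4}/4! · (f^{(3)}(51) − f^{(3)}(11)) = −1/720 · (1.50772e-05 − 0.00150263) = 2.06605e-06.

S_2 ≈ 137.305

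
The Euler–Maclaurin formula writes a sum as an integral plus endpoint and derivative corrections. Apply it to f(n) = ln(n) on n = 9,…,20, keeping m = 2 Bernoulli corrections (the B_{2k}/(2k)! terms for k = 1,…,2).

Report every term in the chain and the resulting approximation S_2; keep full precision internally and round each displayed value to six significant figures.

S_2 ≈ 31.7310

Integral: ∫_9^20 ln(x) dx = 29.1396.
Boundary: ½(f(9) + f(20)) = ½(2.19722 + 2.99573) = 2.59648.
Integral + boundary = 31.7361.
Order-1 term: 1/12 · (0.0500000 − 0.111111) = -0.00509259.
Partial sum through k=1: 31.7310.
Order-2 term: −1/720 · (0.000250000 − 0.00274348) = 3.46317e-06.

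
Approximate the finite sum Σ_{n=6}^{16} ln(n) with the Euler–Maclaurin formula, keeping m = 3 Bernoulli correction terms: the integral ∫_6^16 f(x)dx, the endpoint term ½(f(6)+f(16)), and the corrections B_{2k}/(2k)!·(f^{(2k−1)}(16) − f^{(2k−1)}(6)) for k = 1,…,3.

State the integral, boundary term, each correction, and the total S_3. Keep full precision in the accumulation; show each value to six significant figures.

∫_6^16 ln(x) dx evaluates to 23.6109.
½[f(6) + f(16)] = ½[1.79176 + 2.77259] = 2.28217.
Integral + boundary = 25.8930.
Correction k=1: B_{2}/2! · (f^{(1)}(16) − f^{(1)}(6)) = 1/12 · (0.0625000 − 0.166667) = -0.00868056.
Partial sum through k=1: 25.8844.
Correction k=2: B_{4}/4! · (f^{(3)}(16) − f^{(3)}(6)) = −1/720 · (0.000488281 − 0.00925926) = 1.21819e-05.
Partial sum through k=2: 25.8844.
Correction k=3: B_{6}/6! · (f^{(5)}(16) − f^{(5)}(6)) = 1/30240 · (2.28882e-05 − 0.00308642) = -1.01307e-07.

S_3 ≈ 25.8844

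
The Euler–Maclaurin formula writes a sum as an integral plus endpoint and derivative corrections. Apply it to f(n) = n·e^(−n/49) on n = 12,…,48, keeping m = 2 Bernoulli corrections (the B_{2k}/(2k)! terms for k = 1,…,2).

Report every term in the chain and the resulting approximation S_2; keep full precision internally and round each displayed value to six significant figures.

Integral: ∫_12^48 x·e^(−x/49) dx = 555.161.
½[f(12) + f(48)] = ½[9.39341 + 18.0223] = 13.7079.
Integral + boundary = 568.869.
Correction k=1: B_{2}/2! · (f^{(1)}(48) − f^{(1)}(12)) = 1/12 · (0.00766254 − 0.591082) = -0.0486183.
Partial sum through k=1: 568.820.
Correction k=2: B_{4}/4! · (f^{(3)}(48) − f^{(3)}(12)) = −1/720 · (0.000315948 − 0.000898230) = 8.08725e-07.

S_2 ≈ 568.820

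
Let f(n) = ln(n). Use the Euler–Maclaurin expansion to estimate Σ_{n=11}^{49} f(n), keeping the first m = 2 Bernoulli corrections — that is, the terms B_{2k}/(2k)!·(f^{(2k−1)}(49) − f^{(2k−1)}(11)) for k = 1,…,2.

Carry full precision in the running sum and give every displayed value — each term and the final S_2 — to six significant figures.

S_2 ≈ 129.461

The integral term ∫_11^49 ln(x) dx = 126.322.
Boundary: ½(f(11) + f(49)) = ½(2.39790 + 3.89182) = 3.14486.
Running total after boundary: 129.467.
Correction k=1: B_{2}/2! · (f^{(1)}(49) − f^{(1)}(11)) = 1/12 · (0.0204082 − 0.0909091) = -0.00587508.
Running total after k=1: 129.461.
Correction k=2: B_{4}/4! · (f^{(3)}(49) − f^{(3)}(11)) = −1/720 · (1.69997e-05 − 0.00150263) = 2.06337e-06.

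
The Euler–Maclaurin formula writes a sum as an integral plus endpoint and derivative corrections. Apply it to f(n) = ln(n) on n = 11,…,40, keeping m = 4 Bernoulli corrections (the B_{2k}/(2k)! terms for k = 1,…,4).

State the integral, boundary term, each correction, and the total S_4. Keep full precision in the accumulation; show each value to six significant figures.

S_4 ≈ 95.2162

The integral term ∫_11^40 ln(x) dx = 92.1783.
½[f(11) + f(40)] = ½[2.39790 + 3.68888] = 3.04339.
So far: 95.2217.
Order-1 term: 1/12 · (0.0250000 − 0.0909091) = -0.00549242.
Running total after k=1: 95.2162.
Order-2 term: −1/720 · (3.12500e-05 − 0.00150263) = 2.04358e-06.
Running total after k=2: 95.2162.
Order-3 term: 1/30240 · (2.34375e-07 − 0.000149021) = -4.92020e-09.
Running total after k=3: 95.2162.
Order-4 term: −1/1209600 · (4.39453e-09 − 3.69474e-05) = 3.05415e-11.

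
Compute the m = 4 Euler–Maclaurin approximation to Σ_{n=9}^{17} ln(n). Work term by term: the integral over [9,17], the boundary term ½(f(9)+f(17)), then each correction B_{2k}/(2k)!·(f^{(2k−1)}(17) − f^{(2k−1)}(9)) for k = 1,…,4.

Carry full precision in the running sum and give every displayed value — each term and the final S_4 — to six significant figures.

The integral term ∫_9^17 ln(x) dx = 20.3896.
Boundary: ½(f(9) + f(17)) = ½(2.19722 + 2.83321) = 2.51522.
Integral + boundary = 22.9048.
Correction k=1: B_{2}/2! · (f^{(1)}(17) − f^{(1)}(9)) = 1/12 · (0.0588235 − 0.111111) = -0.00435730.
Running total after k=1: 22.9005.
Correction k=2: B_{4}/4! · (f^{(3)}(17) − f^{(3)}(9)) = −1/720 · (0.000407083 − 0.00274348) = 3.24500e-06.
Running total after k=2: 22.9005.
Correction k=3: B_{6}/6! · (f^{(5)}(17) − f^{(5)}(9)) = 1/30240 · (1.69031e-05 − 0.000406442) = -1.28816e-08.
Running total after k=3: 22.9005.
Correction k=4: B_{8}/8! · (f^{(7)}(17) − f^{(7)}(9)) = −1/1209600 · (1.75465e-06 − 0.000150534) = 1.22999e-10.

S_4 ≈ 22.9005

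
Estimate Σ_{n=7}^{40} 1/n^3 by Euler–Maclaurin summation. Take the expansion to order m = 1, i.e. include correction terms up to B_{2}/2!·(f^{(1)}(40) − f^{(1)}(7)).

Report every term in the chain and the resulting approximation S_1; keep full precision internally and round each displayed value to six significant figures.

Integral: ∫_7^40 1/x^3 dx = 0.00989158.
½[f(7) + f(40)] = ½[0.00291545 + 1.56250e-05] = 0.00146554.
So far: 0.0113571.
Correction k=1: B_{2}/2! · (f^{(1)}(40) − f^{(1)}(7)) = 1/12 · (-1.17187e-06 − (-0.00124948)) = 0.000104026.

S_1 ≈ 0.0114611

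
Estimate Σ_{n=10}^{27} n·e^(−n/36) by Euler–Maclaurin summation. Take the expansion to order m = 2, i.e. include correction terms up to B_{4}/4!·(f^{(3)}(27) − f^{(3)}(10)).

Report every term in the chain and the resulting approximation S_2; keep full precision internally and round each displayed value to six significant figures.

Integral: ∫_10^27 x·e^(−x/36) dx = 183.035.
Boundary: ½(f(10) + f(27)) = ½(7.57465 + 12.7539) = 10.1643.
So far: 193.199.
Correction k=1: B_{2}/2! · (f^{(1)}(27) − f^{(1)}(10)) = 1/12 · (0.118092 − 0.547058) = -0.0357472.
Running total after k=1: 193.163.
Correction k=2: B_{4}/4! · (f^{(3)}(27) − f^{(3)}(10)) = −1/720 · (0.000820081 − 0.00159104) = 1.07078e-06.

S_2 ≈ 193.163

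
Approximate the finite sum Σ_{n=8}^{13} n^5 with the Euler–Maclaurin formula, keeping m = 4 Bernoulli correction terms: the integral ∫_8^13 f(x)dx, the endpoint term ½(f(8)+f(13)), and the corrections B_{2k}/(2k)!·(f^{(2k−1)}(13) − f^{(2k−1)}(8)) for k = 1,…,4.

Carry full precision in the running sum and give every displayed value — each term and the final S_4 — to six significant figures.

The integral term ∫_8^13 x^5 dx = 760778.
Endpoint term: (f(8) + f(13))/2 = (32768.0 + 371293)/2 = 202030.
So far: 962808.
Correction k=1: B_{2}/2! · (f^{(1)}(13) − f^{(1)}(8)) = 1/12 · (142805 − 20480.0) = 10193.8.
After k=1: 973002.
Correction k=2: B_{4}/4! · (f^{(3)}(13) − f^{(3)}(8)) = −1/720 · (10140.0 − 3840.00) = -8.75000.
After k=2: 972993.
Correction k=3: B_{6}/6! · (f^{(5)}(13) − f^{(5)}(8)) = 1/30240 · (120.000 − 120.000) = 0.00000.
After k=3: 972993.
Correction k=4: B_{8}/8! · (f^{(7)}(13) − f^{(7)}(8)) = −1/1209600 · (0.00000 − 0.00000) = 0.00000.

S_4 ≈ 972993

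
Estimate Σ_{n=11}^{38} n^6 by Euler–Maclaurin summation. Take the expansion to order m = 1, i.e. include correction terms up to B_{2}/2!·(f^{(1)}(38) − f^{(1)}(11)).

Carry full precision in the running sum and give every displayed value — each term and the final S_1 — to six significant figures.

S_1 ≈ 1.78882e+10

Integral: ∫_11^38 x^6 dx = 1.63423e+10.
½[f(11) + f(38)] = ½[1.77156e+06 + 3.01094e+09] = 1.50635e+09.
Integral + boundary = 1.78487e+10.
Correction k=1: B_{2}/2! · (f^{(1)}(38) − f^{(1)}(11)) = 1/12 · (4.75411e+08 − 966306) = 3.95371e+07.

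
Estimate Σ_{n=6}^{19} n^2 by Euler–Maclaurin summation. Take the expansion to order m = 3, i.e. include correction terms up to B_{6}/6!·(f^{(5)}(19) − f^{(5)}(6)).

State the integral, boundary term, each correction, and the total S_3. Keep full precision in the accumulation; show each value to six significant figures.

∫_6^19 x^2 dx evaluates to 2214.33.
½[f(6) + f(19)] = ½[36.0000 + 361.000] = 198.500.
Running total after boundary: 2412.83.
Correction k=1: B_{2}/2! · (f^{(1)}(19) − f^{(1)}(6)) = 1/12 · (38.0000 − 12.0000) = 2.16667.
Partial sum through k=1: 2415.00.
Correction k=2: B_{4}/4! · (f^{(3)}(19) − f^{(3)}(6)) = −1/720 · (0.00000 − 0.00000) = 0.00000.
Partial sum through k=2: 2415.00.
Correction k=3: B_{6}/6! · (f^{(5)}(19) − f^{(5)}(6)) = 1/30240 · (0.00000 − 0.00000) = 0.00000.

S_3 ≈ 2415.00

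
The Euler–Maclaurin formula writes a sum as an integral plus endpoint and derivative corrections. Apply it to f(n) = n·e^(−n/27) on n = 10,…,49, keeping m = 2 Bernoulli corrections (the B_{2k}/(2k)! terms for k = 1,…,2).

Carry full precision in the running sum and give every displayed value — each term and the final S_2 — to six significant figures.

∫_10^49 x·e^(−x/27) dx evaluates to 355.583.
Endpoint term: (f(10) + f(49))/2 = (6.90479 + 7.98054)/2 = 7.44266.
So far: 363.025.
Correction k=1: B_{2}/2! · (f^{(1)}(49) − f^{(1)}(10)) = 1/12 · (-0.132707 − 0.434746) = -0.0472878.
Running total after k=1: 362.978.
Correction k=2: B_{4}/4! · (f^{(3)}(49) − f^{(3)}(10)) = −1/720 · (0.000264786 − 0.00249068) = 3.09151e-06.

S_2 ≈ 362.978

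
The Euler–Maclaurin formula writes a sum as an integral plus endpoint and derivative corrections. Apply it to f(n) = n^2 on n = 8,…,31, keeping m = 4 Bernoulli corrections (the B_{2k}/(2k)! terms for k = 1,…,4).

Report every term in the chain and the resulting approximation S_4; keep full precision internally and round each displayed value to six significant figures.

Integral: ∫_8^31 x^2 dx = 9759.67.
½[f(8) + f(31)] = ½[64.0000 + 961.000] = 512.500.
Running total after boundary: 10272.2.
k=1: B_{2}/(2)! × [f^{(1)}(31) − f^{(1)}(8)] = 1/12 × (62.0000 − 16.0000) = 3.83333.
After k=1: 10276.0.
k=2: B_{4}/(4)! × [f^{(3)}(31) − f^{(3)}(8)] = −1/720 × (0.00000 − 0.00000) = 0.00000.
After k=2: 10276.0.
k=3: B_{6}/(6)! × [f^{(5)}(31) − f^{(5)}(8)] = 1/30240 × (0.00000 − 0.00000) = 0.00000.
After k=3: 10276.0.
k=4: B_{8}/(8)! × [f^{(7)}(31) − f^{(7)}(8)] = −1/1209600 × (0.00000 − 0.00000) = 0.00000.

S_4 ≈ 10276.0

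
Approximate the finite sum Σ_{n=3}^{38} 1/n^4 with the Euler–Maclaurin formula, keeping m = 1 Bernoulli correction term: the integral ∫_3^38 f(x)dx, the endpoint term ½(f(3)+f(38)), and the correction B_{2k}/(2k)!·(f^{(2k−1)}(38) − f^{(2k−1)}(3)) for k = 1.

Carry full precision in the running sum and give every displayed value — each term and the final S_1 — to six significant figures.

S_1 ≈ 0.0198844

The integral term ∫_3^38 1/x^4 dx = 0.0123396.
½[f(3) + f(38)] = ½[0.0123457 + 4.79585e-07] = 0.00617308.
Running total after boundary: 0.0185127.
Correction k=1: B_{2}/2! · (f^{(1)}(38) − f^{(1)}(3)) = 1/12 · (-5.04826e-08 − (-0.0164609)) = 0.00137174.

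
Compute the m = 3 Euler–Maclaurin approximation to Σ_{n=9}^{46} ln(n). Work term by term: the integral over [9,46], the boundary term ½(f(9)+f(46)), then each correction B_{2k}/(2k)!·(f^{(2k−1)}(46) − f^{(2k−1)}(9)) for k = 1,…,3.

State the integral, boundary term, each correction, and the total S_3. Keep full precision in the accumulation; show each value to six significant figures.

∫_9^46 ln(x) dx evaluates to 119.342.
½[f(9) + f(46)] = ½[2.19722 + 3.82864] = 3.01293.
Running total after boundary: 122.355.
Correction k=1: B_{2}/2! · (f^{(1)}(46) − f^{(1)}(9)) = 1/12 · (0.0217391 − 0.111111) = -0.00744767.
Partial sum through k=1: 122.348.
Correction k=2: B_{4}/4! · (f^{(3)}(46) − f^{(3)}(9)) = −1/720 · (2.05474e-05 − 0.00274348) = 3.78186e-06.
Partial sum through k=2: 122.348.
Correction k=3: B_{6}/6! · (f^{(5)}(46) − f^{(5)}(9)) = 1/30240 · (1.16526e-07 − 0.000406442) = -1.34367e-08.

S_3 ≈ 122.348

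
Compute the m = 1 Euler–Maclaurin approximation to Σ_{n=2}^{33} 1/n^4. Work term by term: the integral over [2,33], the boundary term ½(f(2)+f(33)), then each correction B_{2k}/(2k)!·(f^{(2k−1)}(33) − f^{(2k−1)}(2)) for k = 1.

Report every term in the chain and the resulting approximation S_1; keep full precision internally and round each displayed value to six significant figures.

The integral term ∫_2^33 1/x^4 dx = 0.0416574.
Boundary: ½(f(2) + f(33)) = ½(0.0625000 + 8.43226e-07) = 0.0312504.
Running total after boundary: 0.0729078.
Order-1 term: 1/12 · (-1.02209e-07 − (-0.125000)) = 0.0104167.

S_1 ≈ 0.0833245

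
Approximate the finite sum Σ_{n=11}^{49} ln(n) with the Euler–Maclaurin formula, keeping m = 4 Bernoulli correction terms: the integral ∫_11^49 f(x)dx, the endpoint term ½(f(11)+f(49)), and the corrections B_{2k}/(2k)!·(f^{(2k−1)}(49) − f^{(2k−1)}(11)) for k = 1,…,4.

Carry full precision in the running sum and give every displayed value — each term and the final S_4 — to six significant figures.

The integral term ∫_11^49 ln(x) dx = 126.322.
Endpoint term: (f(11) + f(49))/2 = (2.39790 + 3.89182)/2 = 3.14486.
Running total after boundary: 129.467.
k=1: B_{2}/(2)! × [f^{(1)}(49) − f^{(1)}(11)] = 1/12 × (0.0204082 − 0.0909091) = -0.00587508.
After k=1: 129.461.
k=2: B_{4}/(4)! × [f^{(3)}(49) − f^{(3)}(11)] = −1/720 × (1.69997e-05 − 0.00150263) = 2.06337e-06.
After k=2: 129.461.
k=3: B_{6}/(6)! × [f^{(5)}(49) − f^{(5)}(11)] = 1/30240 × (8.49632e-08 − 0.000149021) = -4.92514e-09.
After k=3: 129.461.
k=4: B_{8}/(8)! × [f^{(7)}(49) − f^{(7)}(11)] = −1/1209600 × (1.06160e-09 − 3.69474e-05) = 3.05442e-11.

S_4 ≈ 129.461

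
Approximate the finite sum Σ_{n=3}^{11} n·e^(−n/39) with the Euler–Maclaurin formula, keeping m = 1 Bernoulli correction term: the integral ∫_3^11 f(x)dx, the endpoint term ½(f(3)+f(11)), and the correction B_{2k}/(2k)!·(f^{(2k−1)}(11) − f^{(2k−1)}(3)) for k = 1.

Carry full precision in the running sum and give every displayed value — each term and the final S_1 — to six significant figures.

Integral: ∫_3^11 x·e^(−x/39) dx = 45.9660.
Boundary: ½(f(3) + f(11)) = ½(2.77788 + 8.29659) = 5.53723.
So far: 51.5032.
Correction k=1: B_{2}/2! · (f^{(1)}(11) − f^{(1)}(3)) = 1/12 · (0.541502 − 0.854733) = -0.0261026.

S_1 ≈ 51.4771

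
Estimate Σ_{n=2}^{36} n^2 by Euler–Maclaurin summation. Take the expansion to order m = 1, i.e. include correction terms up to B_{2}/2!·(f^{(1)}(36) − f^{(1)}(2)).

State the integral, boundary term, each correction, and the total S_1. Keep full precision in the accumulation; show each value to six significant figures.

Integral: ∫_2^36 x^2 dx = 15549.3.
½[f(2) + f(36)] = ½[4.00000 + 1296.00] = 650.000.
Running total after boundary: 16199.3.
Correction k=1: B_{2}/2! · (f^{(1)}(36) − f^{(1)}(2)) = 1/12 · (72.0000 − 4.00000) = 5.66667.

S_1 ≈ 16205.0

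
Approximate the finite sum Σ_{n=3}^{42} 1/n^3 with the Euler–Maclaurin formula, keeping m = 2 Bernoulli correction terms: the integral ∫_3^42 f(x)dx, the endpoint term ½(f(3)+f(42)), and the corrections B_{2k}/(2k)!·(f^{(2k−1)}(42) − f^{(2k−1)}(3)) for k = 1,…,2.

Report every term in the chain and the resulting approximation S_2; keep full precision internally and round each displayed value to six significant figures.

Integral: ∫_3^42 1/x^3 dx = 0.0552721.
Endpoint term: (f(3) + f(42))/2 = (0.0370370 + 1.34975e-05)/2 = 0.0185253.
Integral + boundary = 0.0737974.
Correction k=1: B_{2}/2! · (f^{(1)}(42) − f^{(1)}(3)) = 1/12 · (-9.64104e-07 − (-0.0370370)) = 0.00308634.
Running total after k=1: 0.0768837.
Correction k=2: B_{4}/4! · (f^{(3)}(42) − f^{(3)}(3)) = −1/720 · (-1.09309e-08 − (-0.0823045)) = -0.000114312.

S_2 ≈ 0.0767694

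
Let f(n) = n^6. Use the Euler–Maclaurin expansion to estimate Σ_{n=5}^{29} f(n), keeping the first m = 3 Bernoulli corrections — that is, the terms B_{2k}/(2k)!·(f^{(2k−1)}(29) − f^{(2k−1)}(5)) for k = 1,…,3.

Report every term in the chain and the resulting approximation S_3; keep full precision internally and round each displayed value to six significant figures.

S_3 ≈ 2.77193e+09

Integral: ∫_5^29 x^6 dx = 2.46426e+09.
Boundary: ½(f(5) + f(29)) = ½(15625.0 + 5.94823e+08) = 2.97419e+08.
Running total after boundary: 2.76168e+09.
Order-1 term: 1/12 · (1.23067e+08 − 18750.0) = 1.02540e+07.
Partial sum through k=1: 2.77193e+09.
Order-2 term: −1/720 · (2.92668e+06 − 15000.0) = -4044.00.
Partial sum through k=2: 2.77193e+09.
Order-3 term: 1/30240 · (20880.0 − 3600.00) = 0.571429.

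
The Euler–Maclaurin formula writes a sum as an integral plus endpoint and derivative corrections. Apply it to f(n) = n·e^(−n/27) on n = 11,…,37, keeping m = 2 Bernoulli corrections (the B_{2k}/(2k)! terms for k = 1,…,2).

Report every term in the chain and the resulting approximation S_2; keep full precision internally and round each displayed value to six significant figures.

Integral: ∫_11^37 x·e^(−x/27) dx = 243.739.
Boundary: ½(f(11) + f(37)) = ½(7.31910 + 9.39848) = 8.35879.
So far: 252.097.
Order-1 term: 1/12 · (-0.0940788 − 0.394295) = -0.0406978.
Running total after k=1: 252.057.
Order-2 term: −1/720 · (0.000567828 − 0.00236631) = 2.49789e-06.

S_2 ≈ 252.057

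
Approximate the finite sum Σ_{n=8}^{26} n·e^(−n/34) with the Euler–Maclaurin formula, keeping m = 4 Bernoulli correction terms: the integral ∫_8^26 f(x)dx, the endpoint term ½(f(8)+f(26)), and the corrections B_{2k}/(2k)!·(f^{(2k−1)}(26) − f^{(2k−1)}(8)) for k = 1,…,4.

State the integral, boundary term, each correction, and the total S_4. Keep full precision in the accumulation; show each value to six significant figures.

∫_8^26 x·e^(−x/34) dx evaluates to 179.043.
Boundary: ½(f(8) + f(26)) = ½(6.32271 + 12.1022) = 9.21247.
Integral + boundary = 188.255.
Order-1 term: 1/12 · (0.109523 − 0.604376) = -0.0412378.
Running total after k=1: 188.214.
Order-2 term: −1/720 · (0.000900056 − 0.00189018) = 1.37518e-06.
Running total after k=2: 188.214.
Order-3 term: 1/30240 · (1.47523e-06 − 2.81795e-06) = -4.44021e-11.
Running total after k=3: 188.214.
Order-4 term: −1/1209600 · (1.87878e-09 − 3.46090e-09) = 1.30797e-15.

S_4 ≈ 188.214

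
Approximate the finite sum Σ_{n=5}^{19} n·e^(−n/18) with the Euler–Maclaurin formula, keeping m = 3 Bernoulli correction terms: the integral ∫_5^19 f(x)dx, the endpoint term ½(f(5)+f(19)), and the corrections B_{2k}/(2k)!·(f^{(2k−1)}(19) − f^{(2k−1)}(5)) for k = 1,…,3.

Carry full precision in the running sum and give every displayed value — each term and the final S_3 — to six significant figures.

S_3 ≈ 86.9757

Integral: ∫_5^19 x·e^(−x/18) dx = 81.8232.
Endpoint term: (f(5) + f(19))/2 = (3.78733 + 6.61198)/2 = 5.19965.
So far: 87.0229.
k=1: B_{2}/(2)! × [f^{(1)}(19) − f^{(1)}(5)] = 1/12 × (-0.0193333 − 0.547058) = -0.0471993.
Partial sum through k=1: 86.9757.
k=2: B_{4}/(4)! × [f^{(3)}(19) − f^{(3)}(5)] = −1/720 × (0.00208847 − 0.00636416) = 5.93846e-06.
Partial sum through k=2: 86.9757.
k=3: B_{6}/(6)! × [f^{(5)}(19) − f^{(5)}(5)] = 1/30240 × (1.30760e-05 − 3.40737e-05) = -6.94369e-10.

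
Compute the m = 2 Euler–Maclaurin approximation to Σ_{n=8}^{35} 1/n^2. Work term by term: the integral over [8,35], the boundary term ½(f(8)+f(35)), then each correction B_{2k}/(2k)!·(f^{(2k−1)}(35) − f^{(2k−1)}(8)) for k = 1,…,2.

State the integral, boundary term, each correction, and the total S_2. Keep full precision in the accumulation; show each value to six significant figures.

∫_8^35 1/x^2 dx evaluates to 0.0964286.
Boundary: ½(f(8) + f(35)) = ½(0.0156250 + 0.000816327) = 0.00822066.
So far: 0.104649.
Correction k=1: B_{2}/2! · (f^{(1)}(35) − f^{(1)}(8)) = 1/12 · (-4.66472e-05 − (-0.00390625)) = 0.000321634.
After k=1: 0.104971.
Correction k=2: B_{4}/4! · (f^{(3)}(35) − f^{(3)}(8)) = −1/720 · (-4.56952e-07 − (-0.000732422)) = -1.01662e-06.

S_2 ≈ 0.104970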